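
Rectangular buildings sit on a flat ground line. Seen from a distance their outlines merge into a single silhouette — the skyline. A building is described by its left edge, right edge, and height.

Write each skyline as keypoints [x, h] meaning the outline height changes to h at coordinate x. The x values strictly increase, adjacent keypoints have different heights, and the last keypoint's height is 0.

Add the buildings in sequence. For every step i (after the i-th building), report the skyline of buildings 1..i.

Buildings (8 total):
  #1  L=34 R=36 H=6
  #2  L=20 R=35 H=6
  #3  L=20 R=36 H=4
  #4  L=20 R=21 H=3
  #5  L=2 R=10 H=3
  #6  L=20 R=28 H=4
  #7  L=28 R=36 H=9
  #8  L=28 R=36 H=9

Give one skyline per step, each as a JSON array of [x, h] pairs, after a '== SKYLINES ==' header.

== SKYLINES ==
[[34,6],[36,0]]
[[20,6],[36,0]]
[[20,6],[36,0]]
[[20,6],[36,0]]
[[2,3],[10,0],[20,6],[36,0]]
[[2,3],[10,0],[20,6],[36,0]]
[[2,3],[10,0],[20,6],[28,9],[36,0]]
[[2,3],[10,0],[20,6],[28,9],[36,0]]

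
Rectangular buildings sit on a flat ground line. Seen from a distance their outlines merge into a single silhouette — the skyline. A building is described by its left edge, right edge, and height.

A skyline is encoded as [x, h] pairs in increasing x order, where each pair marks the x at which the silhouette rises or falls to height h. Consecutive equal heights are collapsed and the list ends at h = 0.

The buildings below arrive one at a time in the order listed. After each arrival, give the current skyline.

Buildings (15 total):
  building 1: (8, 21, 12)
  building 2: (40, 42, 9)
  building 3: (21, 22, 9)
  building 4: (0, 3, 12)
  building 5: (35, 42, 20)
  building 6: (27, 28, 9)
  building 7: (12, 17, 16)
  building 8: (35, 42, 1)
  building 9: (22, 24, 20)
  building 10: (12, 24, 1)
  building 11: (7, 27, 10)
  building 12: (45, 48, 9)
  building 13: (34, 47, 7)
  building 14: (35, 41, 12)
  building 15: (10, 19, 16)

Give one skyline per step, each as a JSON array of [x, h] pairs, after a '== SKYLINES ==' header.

== SKYLINES ==
[[8,12],[21,0]]
[[8,12],[21,0],[40,9],[42,0]]
[[8,12],[21,9],[22,0],[40,9],[42,0]]
[[0,12],[3,0],[8,12],[21,9],[22,0],[40,9],[42,0]]
[[0,12],[3,0],[8,12],[21,9],[22,0],[35,20],[42,0]]
[[0,12],[3,0],[8,12],[21,9],[22,0],[27,9],[28,0],[35,20],[42,0]]
[[0,12],[3,0],[8,12],[12,16],[17,12],[21,9],[22,0],[27,9],[28,0],[35,20],[42,0]]
[[0,12],[3,0],[8,12],[12,16],[17,12],[21,9],[22,0],[27,9],[28,0],[35,20],[42,0]]
[[0,12],[3,0],[8,12],[12,16],[17,12],[21,9],[22,20],[24,0],[27,9],[28,0],[35,20],[42,0]]
[[0,12],[3,0],[8,12],[12,16],[17,12],[21,9],[22,20],[24,0],[27,9],[28,0],[35,20],[42,0]]
[[0,12],[3,0],[7,10],[8,12],[12,16],[17,12],[21,10],[22,20],[24,10],[27,9],[28,0],[35,20],[42,0]]
[[0,12],[3,0],[7,10],[8,12],[12,16],[17,12],[21,10],[22,20],[24,10],[27,9],[28,0],[35,20],[42,0],[45,9],[48,0]]
[[0,12],[3,0],[7,10],[8,12],[12,16],[17,12],[21,10],[22,20],[24,10],[27,9],[28,0],[34,7],[35,20],[42,7],[45,9],[48,0]]
[[0,12],[3,0],[7,10],[8,12],[12,16],[17,12],[21,10],[22,20],[24,10],[27,9],[28,0],[34,7],[35,20],[42,7],[45,9],[48,0]]
[[0,12],[3,0],[7,10],[8,12],[10,16],[19,12],[21,10],[22,20],[24,10],[27,9],[28,0],[34,7],[35,20],[42,7],[45,9],[48,0]]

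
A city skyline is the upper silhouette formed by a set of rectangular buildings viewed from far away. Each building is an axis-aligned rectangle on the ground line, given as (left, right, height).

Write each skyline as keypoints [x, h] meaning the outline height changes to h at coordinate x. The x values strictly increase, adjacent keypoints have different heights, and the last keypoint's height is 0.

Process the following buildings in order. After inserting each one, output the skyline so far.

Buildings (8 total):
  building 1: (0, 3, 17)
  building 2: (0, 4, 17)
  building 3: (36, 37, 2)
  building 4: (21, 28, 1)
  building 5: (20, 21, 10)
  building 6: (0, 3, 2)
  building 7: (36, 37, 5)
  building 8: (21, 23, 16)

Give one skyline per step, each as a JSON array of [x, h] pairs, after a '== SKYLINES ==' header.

== SKYLINES ==
[[0,17],[3,0]]
[[0,17],[4,0]]
[[0,17],[4,0],[36,2],[37,0]]
[[0,17],[4,0],[21,1],[28,0],[36,2],[37,0]]
[[0,17],[4,0],[20,10],[21,1],[28,0],[36,2],[37,0]]
[[0,17],[4,0],[20,10],[21,1],[28,0],[36,2],[37,0]]
[[0,17],[4,0],[20,10],[21,1],[28,0],[36,5],[37,0]]
[[0,17],[4,0],[20,10],[21,16],[23,1],[28,0],[36,5],[37,0]]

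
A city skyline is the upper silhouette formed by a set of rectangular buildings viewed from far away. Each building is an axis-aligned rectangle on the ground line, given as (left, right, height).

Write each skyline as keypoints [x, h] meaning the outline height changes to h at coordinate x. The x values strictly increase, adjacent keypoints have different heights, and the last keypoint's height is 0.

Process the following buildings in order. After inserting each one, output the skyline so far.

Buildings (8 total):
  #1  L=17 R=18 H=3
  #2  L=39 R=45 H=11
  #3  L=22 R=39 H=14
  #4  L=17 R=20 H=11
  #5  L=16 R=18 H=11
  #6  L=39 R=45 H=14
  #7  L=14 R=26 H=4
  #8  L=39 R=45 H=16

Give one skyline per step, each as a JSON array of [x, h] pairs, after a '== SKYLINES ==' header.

== SKYLINES ==
[[17,3],[18,0]]
[[17,3],[18,0],[39,11],[45,0]]
[[17,3],[18,0],[22,14],[39,11],[45,0]]
[[17,11],[20,0],[22,14],[39,11],[45,0]]
[[16,11],[20,0],[22,14],[39,11],[45,0]]
[[16,11],[20,0],[22,14],[45,0]]
[[14,4],[16,11],[20,4],[22,14],[45,0]]
[[14,4],[16,11],[20,4],[22,14],[39,16],[45,0]]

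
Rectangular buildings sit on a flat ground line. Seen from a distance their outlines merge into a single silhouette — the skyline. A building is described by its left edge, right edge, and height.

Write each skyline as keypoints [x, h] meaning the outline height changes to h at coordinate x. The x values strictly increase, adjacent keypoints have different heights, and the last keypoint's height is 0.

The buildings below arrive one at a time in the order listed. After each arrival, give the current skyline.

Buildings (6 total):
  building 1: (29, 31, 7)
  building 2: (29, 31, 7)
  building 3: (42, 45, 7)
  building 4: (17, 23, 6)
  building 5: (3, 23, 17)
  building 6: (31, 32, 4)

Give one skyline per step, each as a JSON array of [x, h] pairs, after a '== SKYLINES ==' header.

== SKYLINES ==
[[29,7],[31,0]]
[[29,7],[31,0]]
[[29,7],[31,0],[42,7],[45,0]]
[[17,6],[23,0],[29,7],[31,0],[42,7],[45,0]]
[[3,17],[23,0],[29,7],[31,0],[42,7],[45,0]]
[[3,17],[23,0],[29,7],[31,4],[32,0],[42,7],[45,0]]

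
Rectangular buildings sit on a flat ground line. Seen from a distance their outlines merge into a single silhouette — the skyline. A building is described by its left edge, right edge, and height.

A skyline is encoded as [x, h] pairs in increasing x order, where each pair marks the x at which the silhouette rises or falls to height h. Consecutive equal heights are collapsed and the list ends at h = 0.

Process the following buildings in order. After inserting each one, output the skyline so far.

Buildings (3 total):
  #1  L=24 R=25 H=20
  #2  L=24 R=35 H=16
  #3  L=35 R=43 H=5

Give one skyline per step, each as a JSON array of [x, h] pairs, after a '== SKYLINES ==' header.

== SKYLINES ==
[[24,20],[25,0]]
[[24,20],[25,16],[35,0]]
[[24,20],[25,16],[35,5],[43,0]]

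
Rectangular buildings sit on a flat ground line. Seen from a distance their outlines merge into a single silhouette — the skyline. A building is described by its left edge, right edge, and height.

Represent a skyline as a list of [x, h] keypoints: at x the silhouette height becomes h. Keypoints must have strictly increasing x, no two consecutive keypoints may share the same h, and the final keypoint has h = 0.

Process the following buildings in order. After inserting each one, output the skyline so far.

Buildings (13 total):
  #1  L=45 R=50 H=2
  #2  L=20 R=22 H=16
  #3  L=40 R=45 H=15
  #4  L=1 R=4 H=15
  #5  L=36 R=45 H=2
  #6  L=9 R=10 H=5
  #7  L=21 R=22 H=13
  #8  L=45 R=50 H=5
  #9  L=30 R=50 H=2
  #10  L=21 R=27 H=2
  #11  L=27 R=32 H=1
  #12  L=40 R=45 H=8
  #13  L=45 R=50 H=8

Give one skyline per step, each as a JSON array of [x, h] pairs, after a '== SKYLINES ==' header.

== SKYLINES ==
[[45,2],[50,0]]
[[20,16],[22,0],[45,2],[50,0]]
[[20,16],[22,0],[40,15],[45,2],[50,0]]
[[1,15],[4,0],[20,16],[22,0],[40,15],[45,2],[50,0]]
[[1,15],[4,0],[20,16],[22,0],[36,2],[40,15],[45,2],[50,0]]
[[1,15],[4,0],[9,5],[10,0],[20,16],[22,0],[36,2],[40,15],[45,2],[50,0]]
[[1,15],[4,0],[9,5],[10,0],[20,16],[22,0],[36,2],[40,15],[45,2],[50,0]]
[[1,15],[4,0],[9,5],[10,0],[20,16],[22,0],[36,2],[40,15],[45,5],[50,0]]
[[1,15],[4,0],[9,5],[10,0],[20,16],[22,0],[30,2],[40,15],[45,5],[50,0]]
[[1,15],[4,0],[9,5],[10,0],[20,16],[22,2],[27,0],[30,2],[40,15],[45,5],[50,0]]
[[1,15],[4,0],[9,5],[10,0],[20,16],[22,2],[27,1],[30,2],[40,15],[45,5],[50,0]]
[[1,15],[4,0],[9,5],[10,0],[20,16],[22,2],[27,1],[30,2],[40,15],[45,5],[50,0]]
[[1,15],[4,0],[9,5],[10,0],[20,16],[22,2],[27,1],[30,2],[40,15],[45,8],[50,0]]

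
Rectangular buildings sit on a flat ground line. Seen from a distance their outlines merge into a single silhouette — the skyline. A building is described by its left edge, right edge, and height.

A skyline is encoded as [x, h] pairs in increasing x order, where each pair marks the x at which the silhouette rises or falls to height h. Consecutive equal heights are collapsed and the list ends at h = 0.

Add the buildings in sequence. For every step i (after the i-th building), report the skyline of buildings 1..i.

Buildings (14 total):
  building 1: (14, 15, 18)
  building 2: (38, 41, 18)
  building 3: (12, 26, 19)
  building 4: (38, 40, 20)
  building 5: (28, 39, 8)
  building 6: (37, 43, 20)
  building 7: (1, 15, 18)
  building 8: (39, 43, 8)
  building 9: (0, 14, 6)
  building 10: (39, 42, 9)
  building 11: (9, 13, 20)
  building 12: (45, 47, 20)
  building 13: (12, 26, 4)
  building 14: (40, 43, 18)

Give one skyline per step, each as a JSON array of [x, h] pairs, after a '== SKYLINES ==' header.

== SKYLINES ==
[[14,18],[15,0]]
[[14,18],[15,0],[38,18],[41,0]]
[[12,19],[26,0],[38,18],[41,0]]
[[12,19],[26,0],[38,20],[40,18],[41,0]]
[[12,19],[26,0],[28,8],[38,20],[40,18],[41,0]]
[[12,19],[26,0],[28,8],[37,20],[43,0]]
[[1,18],[12,19],[26,0],[28,8],[37,20],[43,0]]
[[1,18],[12,19],[26,0],[28,8],[37,20],[43,0]]
[[0,6],[1,18],[12,19],[26,0],[28,8],[37,20],[43,0]]
[[0,6],[1,18],[12,19],[26,0],[28,8],[37,20],[43,0]]
[[0,6],[1,18],[9,20],[13,19],[26,0],[28,8],[37,20],[43,0]]
[[0,6],[1,18],[9,20],[13,19],[26,0],[28,8],[37,20],[43,0],[45,20],[47,0]]
[[0,6],[1,18],[9,20],[13,19],[26,0],[28,8],[37,20],[43,0],[45,20],[47,0]]
[[0,6],[1,18],[9,20],[13,19],[26,0],[28,8],[37,20],[43,0],[45,20],[47,0]]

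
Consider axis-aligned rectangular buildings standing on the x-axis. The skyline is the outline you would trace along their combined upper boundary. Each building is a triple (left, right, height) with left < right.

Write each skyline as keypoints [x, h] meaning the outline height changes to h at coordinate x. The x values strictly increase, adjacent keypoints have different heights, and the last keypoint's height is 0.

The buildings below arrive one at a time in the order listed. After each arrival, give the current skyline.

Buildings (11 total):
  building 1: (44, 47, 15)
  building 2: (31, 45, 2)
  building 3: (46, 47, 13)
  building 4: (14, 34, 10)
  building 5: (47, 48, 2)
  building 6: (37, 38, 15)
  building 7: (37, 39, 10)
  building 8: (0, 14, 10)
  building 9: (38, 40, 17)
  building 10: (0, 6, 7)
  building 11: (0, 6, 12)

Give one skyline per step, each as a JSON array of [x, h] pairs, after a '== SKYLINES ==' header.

== SKYLINES ==
[[44,15],[47,0]]
[[31,2],[44,15],[47,0]]
[[31,2],[44,15],[47,0]]
[[14,10],[34,2],[44,15],[47,0]]
[[14,10],[34,2],[44,15],[47,2],[48,0]]
[[14,10],[34,2],[37,15],[38,2],[44,15],[47,2],[48,0]]
[[14,10],[34,2],[37,15],[38,10],[39,2],[44,15],[47,2],[48,0]]
[[0,10],[34,2],[37,15],[38,10],[39,2],[44,15],[47,2],[48,0]]
[[0,10],[34,2],[37,15],[38,17],[40,2],[44,15],[47,2],[48,0]]
[[0,10],[34,2],[37,15],[38,17],[40,2],[44,15],[47,2],[48,0]]
[[0,12],[6,10],[34,2],[37,15],[38,17],[40,2],[44,15],[47,2],[48,0]]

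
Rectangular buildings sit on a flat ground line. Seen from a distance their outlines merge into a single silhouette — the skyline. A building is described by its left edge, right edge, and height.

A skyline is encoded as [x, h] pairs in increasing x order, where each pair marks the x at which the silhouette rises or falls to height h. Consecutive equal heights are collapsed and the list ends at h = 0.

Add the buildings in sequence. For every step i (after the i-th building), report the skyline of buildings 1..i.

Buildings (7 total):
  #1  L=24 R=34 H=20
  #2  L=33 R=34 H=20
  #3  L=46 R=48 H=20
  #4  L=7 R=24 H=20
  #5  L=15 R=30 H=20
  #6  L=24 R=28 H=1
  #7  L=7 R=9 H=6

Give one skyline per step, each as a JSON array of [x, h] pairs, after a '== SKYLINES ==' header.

== SKYLINES ==
[[24,20],[34,0]]
[[24,20],[34,0]]
[[24,20],[34,0],[46,20],[48,0]]
[[7,20],[34,0],[46,20],[48,0]]
[[7,20],[34,0],[46,20],[48,0]]
[[7,20],[34,0],[46,20],[48,0]]
[[7,20],[34,0],[46,20],[48,0]]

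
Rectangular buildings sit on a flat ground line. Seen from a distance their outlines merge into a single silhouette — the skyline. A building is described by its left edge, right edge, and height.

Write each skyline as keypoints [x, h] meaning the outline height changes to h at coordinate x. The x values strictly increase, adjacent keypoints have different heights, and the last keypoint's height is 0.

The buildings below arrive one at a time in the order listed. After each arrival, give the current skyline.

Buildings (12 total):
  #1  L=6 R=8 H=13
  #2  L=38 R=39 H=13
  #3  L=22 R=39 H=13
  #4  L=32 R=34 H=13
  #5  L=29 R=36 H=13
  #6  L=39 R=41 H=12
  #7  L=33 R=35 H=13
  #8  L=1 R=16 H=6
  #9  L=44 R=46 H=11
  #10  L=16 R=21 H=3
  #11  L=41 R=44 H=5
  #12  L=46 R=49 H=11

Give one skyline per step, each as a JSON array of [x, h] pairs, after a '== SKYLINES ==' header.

== SKYLINES ==
[[6,13],[8,0]]
[[6,13],[8,0],[38,13],[39,0]]
[[6,13],[8,0],[22,13],[39,0]]
[[6,13],[8,0],[22,13],[39,0]]
[[6,13],[8,0],[22,13],[39,0]]
[[6,13],[8,0],[22,13],[39,12],[41,0]]
[[6,13],[8,0],[22,13],[39,12],[41,0]]
[[1,6],[6,13],[8,6],[16,0],[22,13],[39,12],[41,0]]
[[1,6],[6,13],[8,6],[16,0],[22,13],[39,12],[41,0],[44,11],[46,0]]
[[1,6],[6,13],[8,6],[16,3],[21,0],[22,13],[39,12],[41,0],[44,11],[46,0]]
[[1,6],[6,13],[8,6],[16,3],[21,0],[22,13],[39,12],[41,5],[44,11],[46,0]]
[[1,6],[6,13],[8,6],[16,3],[21,0],[22,13],[39,12],[41,5],[44,11],[49,0]]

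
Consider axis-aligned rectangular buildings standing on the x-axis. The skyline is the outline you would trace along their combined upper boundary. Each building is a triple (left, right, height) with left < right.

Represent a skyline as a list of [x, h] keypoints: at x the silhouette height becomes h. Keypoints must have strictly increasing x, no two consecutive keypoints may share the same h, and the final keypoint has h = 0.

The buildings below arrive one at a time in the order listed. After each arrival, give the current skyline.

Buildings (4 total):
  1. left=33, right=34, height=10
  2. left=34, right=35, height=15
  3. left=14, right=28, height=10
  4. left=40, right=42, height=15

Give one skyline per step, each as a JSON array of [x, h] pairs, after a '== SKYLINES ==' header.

== SKYLINES ==
[[33,10],[34,0]]
[[33,10],[34,15],[35,0]]
[[14,10],[28,0],[33,10],[34,15],[35,0]]
[[14,10],[28,0],[33,10],[34,15],[35,0],[40,15],[42,0]]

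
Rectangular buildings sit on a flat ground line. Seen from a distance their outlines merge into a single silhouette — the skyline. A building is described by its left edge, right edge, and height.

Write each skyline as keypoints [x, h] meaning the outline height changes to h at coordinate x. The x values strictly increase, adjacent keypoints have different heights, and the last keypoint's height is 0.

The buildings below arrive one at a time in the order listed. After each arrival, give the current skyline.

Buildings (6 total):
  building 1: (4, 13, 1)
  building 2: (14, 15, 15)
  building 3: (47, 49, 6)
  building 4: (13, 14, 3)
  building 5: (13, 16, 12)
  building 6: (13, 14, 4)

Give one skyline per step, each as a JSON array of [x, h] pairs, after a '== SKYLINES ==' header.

== SKYLINES ==
[[4,1],[13,0]]
[[4,1],[13,0],[14,15],[15,0]]
[[4,1],[13,0],[14,15],[15,0],[47,6],[49,0]]
[[4,1],[13,3],[14,15],[15,0],[47,6],[49,0]]
[[4,1],[13,12],[14,15],[15,12],[16,0],[47,6],[49,0]]
[[4,1],[13,12],[14,15],[15,12],[16,0],[47,6],[49,0]]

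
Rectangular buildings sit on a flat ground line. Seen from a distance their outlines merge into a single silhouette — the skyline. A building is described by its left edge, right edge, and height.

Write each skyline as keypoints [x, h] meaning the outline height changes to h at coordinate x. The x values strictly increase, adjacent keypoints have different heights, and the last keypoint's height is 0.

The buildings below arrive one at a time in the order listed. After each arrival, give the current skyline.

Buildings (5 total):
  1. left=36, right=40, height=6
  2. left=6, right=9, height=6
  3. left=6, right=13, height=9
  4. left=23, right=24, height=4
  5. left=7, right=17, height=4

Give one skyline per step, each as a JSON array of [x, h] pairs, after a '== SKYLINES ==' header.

== SKYLINES ==
[[36,6],[40,0]]
[[6,6],[9,0],[36,6],[40,0]]
[[6,9],[13,0],[36,6],[40,0]]
[[6,9],[13,0],[23,4],[24,0],[36,6],[40,0]]
[[6,9],[13,4],[17,0],[23,4],[24,0],[36,6],[40,0]]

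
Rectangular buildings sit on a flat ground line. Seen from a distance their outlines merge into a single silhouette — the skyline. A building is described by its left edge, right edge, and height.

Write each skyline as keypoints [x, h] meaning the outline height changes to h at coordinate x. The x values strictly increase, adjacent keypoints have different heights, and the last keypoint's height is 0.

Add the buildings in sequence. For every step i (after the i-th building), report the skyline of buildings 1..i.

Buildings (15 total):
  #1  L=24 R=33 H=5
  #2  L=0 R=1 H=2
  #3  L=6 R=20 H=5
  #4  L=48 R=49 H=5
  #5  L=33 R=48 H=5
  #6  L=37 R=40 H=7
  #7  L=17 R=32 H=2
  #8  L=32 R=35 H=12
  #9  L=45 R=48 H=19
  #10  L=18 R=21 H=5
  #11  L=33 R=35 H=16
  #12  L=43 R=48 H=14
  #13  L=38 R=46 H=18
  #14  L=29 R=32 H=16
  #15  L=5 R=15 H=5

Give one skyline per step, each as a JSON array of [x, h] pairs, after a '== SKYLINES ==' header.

== SKYLINES ==
[[24,5],[33,0]]
[[0,2],[1,0],[24,5],[33,0]]
[[0,2],[1,0],[6,5],[20,0],[24,5],[33,0]]
[[0,2],[1,0],[6,5],[20,0],[24,5],[33,0],[48,5],[49,0]]
[[0,2],[1,0],[6,5],[20,0],[24,5],[49,0]]
[[0,2],[1,0],[6,5],[20,0],[24,5],[37,7],[40,5],[49,0]]
[[0,2],[1,0],[6,5],[20,2],[24,5],[37,7],[40,5],[49,0]]
[[0,2],[1,0],[6,5],[20,2],[24,5],[32,12],[35,5],[37,7],[40,5],[49,0]]
[[0,2],[1,0],[6,5],[20,2],[24,5],[32,12],[35,5],[37,7],[40,5],[45,19],[48,5],[49,0]]
[[0,2],[1,0],[6,5],[21,2],[24,5],[32,12],[35,5],[37,7],[40,5],[45,19],[48,5],[49,0]]
[[0,2],[1,0],[6,5],[21,2],[24,5],[32,12],[33,16],[35,5],[37,7],[40,5],[45,19],[48,5],[49,0]]
[[0,2],[1,0],[6,5],[21,2],[24,5],[32,12],[33,16],[35,5],[37,7],[40,5],[43,14],[45,19],[48,5],[49,0]]
[[0,2],[1,0],[6,5],[21,2],[24,5],[32,12],[33,16],[35,5],[37,7],[38,18],[45,19],[48,5],[49,0]]
[[0,2],[1,0],[6,5],[21,2],[24,5],[29,16],[32,12],[33,16],[35,5],[37,7],[38,18],[45,19],[48,5],[49,0]]
[[0,2],[1,0],[5,5],[21,2],[24,5],[29,16],[32,12],[33,16],[35,5],[37,7],[38,18],[45,19],[48,5],[49,0]]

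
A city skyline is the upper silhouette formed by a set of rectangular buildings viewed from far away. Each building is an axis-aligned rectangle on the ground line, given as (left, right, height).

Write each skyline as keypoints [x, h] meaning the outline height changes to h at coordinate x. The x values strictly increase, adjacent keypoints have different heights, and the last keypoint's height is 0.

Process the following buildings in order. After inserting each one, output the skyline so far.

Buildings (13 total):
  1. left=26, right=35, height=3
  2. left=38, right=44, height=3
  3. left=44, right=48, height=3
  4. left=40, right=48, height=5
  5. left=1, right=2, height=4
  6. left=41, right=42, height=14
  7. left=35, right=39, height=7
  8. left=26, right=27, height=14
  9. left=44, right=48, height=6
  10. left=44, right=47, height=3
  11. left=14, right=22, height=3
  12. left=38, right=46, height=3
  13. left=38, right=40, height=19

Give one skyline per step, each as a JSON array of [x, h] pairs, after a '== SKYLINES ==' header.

== SKYLINES ==
[[26,3],[35,0]]
[[26,3],[35,0],[38,3],[44,0]]
[[26,3],[35,0],[38,3],[48,0]]
[[26,3],[35,0],[38,3],[40,5],[48,0]]
[[1,4],[2,0],[26,3],[35,0],[38,3],[40,5],[48,0]]
[[1,4],[2,0],[26,3],[35,0],[38,3],[40,5],[41,14],[42,5],[48,0]]
[[1,4],[2,0],[26,3],[35,7],[39,3],[40,5],[41,14],[42,5],[48,0]]
[[1,4],[2,0],[26,14],[27,3],[35,7],[39,3],[40,5],[41,14],[42,5],[48,0]]
[[1,4],[2,0],[26,14],[27,3],[35,7],[39,3],[40,5],[41,14],[42,5],[44,6],[48,0]]
[[1,4],[2,0],[26,14],[27,3],[35,7],[39,3],[40,5],[41,14],[42,5],[44,6],[48,0]]
[[1,4],[2,0],[14,3],[22,0],[26,14],[27,3],[35,7],[39,3],[40,5],[41,14],[42,5],[44,6],[48,0]]
[[1,4],[2,0],[14,3],[22,0],[26,14],[27,3],[35,7],[39,3],[40,5],[41,14],[42,5],[44,6],[48,0]]
[[1,4],[2,0],[14,3],[22,0],[26,14],[27,3],[35,7],[38,19],[40,5],[41,14],[42,5],[44,6],[48,0]]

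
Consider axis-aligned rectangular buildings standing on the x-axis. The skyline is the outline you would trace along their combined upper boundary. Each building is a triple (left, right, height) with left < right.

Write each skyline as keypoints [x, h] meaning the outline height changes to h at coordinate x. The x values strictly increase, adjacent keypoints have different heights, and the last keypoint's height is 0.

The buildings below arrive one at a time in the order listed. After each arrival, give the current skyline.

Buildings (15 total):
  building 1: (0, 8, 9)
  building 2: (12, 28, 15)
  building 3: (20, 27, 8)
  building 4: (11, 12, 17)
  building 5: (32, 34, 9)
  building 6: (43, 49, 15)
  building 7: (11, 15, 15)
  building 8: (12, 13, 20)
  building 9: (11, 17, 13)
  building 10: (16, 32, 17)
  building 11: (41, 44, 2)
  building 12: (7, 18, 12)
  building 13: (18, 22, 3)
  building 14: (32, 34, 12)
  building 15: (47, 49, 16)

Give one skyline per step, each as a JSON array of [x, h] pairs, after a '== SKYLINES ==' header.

== SKYLINES ==
[[0,9],[8,0]]
[[0,9],[8,0],[12,15],[28,0]]
[[0,9],[8,0],[12,15],[28,0]]
[[0,9],[8,0],[11,17],[12,15],[28,0]]
[[0,9],[8,0],[11,17],[12,15],[28,0],[32,9],[34,0]]
[[0,9],[8,0],[11,17],[12,15],[28,0],[32,9],[34,0],[43,15],[49,0]]
[[0,9],[8,0],[11,17],[12,15],[28,0],[32,9],[34,0],[43,15],[49,0]]
[[0,9],[8,0],[11,17],[12,20],[13,15],[28,0],[32,9],[34,0],[43,15],[49,0]]
[[0,9],[8,0],[11,17],[12,20],[13,15],[28,0],[32,9],[34,0],[43,15],[49,0]]
[[0,9],[8,0],[11,17],[12,20],[13,15],[16,17],[32,9],[34,0],[43,15],[49,0]]
[[0,9],[8,0],[11,17],[12,20],[13,15],[16,17],[32,9],[34,0],[41,2],[43,15],[49,0]]
[[0,9],[7,12],[11,17],[12,20],[13,15],[16,17],[32,9],[34,0],[41,2],[43,15],[49,0]]
[[0,9],[7,12],[11,17],[12,20],[13,15],[16,17],[32,9],[34,0],[41,2],[43,15],[49,0]]
[[0,9],[7,12],[11,17],[12,20],[13,15],[16,17],[32,12],[34,0],[41,2],[43,15],[49,0]]
[[0,9],[7,12],[11,17],[12,20],[13,15],[16,17],[32,12],[34,0],[41,2],[43,15],[47,16],[49,0]]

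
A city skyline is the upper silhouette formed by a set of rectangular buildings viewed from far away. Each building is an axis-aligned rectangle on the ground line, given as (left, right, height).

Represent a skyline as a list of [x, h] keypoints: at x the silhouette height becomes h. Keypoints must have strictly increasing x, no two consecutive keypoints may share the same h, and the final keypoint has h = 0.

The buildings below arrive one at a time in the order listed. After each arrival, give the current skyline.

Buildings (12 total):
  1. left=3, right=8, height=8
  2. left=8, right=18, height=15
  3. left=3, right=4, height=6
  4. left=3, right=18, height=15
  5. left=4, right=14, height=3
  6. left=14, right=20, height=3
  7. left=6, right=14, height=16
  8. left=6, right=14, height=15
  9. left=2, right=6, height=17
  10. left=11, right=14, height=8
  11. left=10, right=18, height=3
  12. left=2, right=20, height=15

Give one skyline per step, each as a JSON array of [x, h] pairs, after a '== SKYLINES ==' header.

== SKYLINES ==
[[3,8],[8,0]]
[[3,8],[8,15],[18,0]]
[[3,8],[8,15],[18,0]]
[[3,15],[18,0]]
[[3,15],[18,0]]
[[3,15],[18,3],[20,0]]
[[3,15],[6,16],[14,15],[18,3],[20,0]]
[[3,15],[6,16],[14,15],[18,3],[20,0]]
[[2,17],[6,16],[14,15],[18,3],[20,0]]
[[2,17],[6,16],[14,15],[18,3],[20,0]]
[[2,17],[6,16],[14,15],[18,3],[20,0]]
[[2,17],[6,16],[14,15],[20,0]]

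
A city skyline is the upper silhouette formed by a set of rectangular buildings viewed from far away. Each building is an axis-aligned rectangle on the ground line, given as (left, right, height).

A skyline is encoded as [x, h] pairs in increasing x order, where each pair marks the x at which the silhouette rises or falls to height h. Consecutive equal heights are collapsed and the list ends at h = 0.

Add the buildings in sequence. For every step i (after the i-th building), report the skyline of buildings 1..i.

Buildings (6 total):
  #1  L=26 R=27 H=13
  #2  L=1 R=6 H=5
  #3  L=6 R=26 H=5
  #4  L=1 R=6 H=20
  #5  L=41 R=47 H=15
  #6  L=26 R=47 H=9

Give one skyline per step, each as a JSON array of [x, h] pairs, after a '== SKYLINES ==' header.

== SKYLINES ==
[[26,13],[27,0]]
[[1,5],[6,0],[26,13],[27,0]]
[[1,5],[26,13],[27,0]]
[[1,20],[6,5],[26,13],[27,0]]
[[1,20],[6,5],[26,13],[27,0],[41,15],[47,0]]
[[1,20],[6,5],[26,13],[27,9],[41,15],[47,0]]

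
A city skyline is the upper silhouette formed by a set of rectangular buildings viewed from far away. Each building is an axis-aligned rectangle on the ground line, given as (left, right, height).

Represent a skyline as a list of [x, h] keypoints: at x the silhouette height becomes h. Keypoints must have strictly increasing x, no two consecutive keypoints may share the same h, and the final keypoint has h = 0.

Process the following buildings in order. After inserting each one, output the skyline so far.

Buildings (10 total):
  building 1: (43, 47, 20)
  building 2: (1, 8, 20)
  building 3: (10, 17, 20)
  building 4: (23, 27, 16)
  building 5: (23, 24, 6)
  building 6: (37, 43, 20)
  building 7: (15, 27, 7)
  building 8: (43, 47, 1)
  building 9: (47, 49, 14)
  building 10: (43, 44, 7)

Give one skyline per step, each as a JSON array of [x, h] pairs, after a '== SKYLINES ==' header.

== SKYLINES ==
[[43,20],[47,0]]
[[1,20],[8,0],[43,20],[47,0]]
[[1,20],[8,0],[10,20],[17,0],[43,20],[47,0]]
[[1,20],[8,0],[10,20],[17,0],[23,16],[27,0],[43,20],[47,0]]
[[1,20],[8,0],[10,20],[17,0],[23,16],[27,0],[43,20],[47,0]]
[[1,20],[8,0],[10,20],[17,0],[23,16],[27,0],[37,20],[47,0]]
[[1,20],[8,0],[10,20],[17,7],[23,16],[27,0],[37,20],[47,0]]
[[1,20],[8,0],[10,20],[17,7],[23,16],[27,0],[37,20],[47,0]]
[[1,20],[8,0],[10,20],[17,7],[23,16],[27,0],[37,20],[47,14],[49,0]]
[[1,20],[8,0],[10,20],[17,7],[23,16],[27,0],[37,20],[47,14],[49,0]]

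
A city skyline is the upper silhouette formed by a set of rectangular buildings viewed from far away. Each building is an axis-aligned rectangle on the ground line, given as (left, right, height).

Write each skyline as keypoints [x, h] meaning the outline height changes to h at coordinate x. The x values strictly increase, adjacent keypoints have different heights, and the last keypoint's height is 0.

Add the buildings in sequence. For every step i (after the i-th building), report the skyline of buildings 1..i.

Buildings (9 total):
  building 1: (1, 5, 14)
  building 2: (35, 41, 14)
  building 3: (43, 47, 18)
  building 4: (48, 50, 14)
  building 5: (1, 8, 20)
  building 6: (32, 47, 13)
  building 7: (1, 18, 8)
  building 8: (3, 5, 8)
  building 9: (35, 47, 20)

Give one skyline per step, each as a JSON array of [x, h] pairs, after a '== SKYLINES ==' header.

== SKYLINES ==
[[1,14],[5,0]]
[[1,14],[5,0],[35,14],[41,0]]
[[1,14],[5,0],[35,14],[41,0],[43,18],[47,0]]
[[1,14],[5,0],[35,14],[41,0],[43,18],[47,0],[48,14],[50,0]]
[[1,20],[8,0],[35,14],[41,0],[43,18],[47,0],[48,14],[50,0]]
[[1,20],[8,0],[32,13],[35,14],[41,13],[43,18],[47,0],[48,14],[50,0]]
[[1,20],[8,8],[18,0],[32,13],[35,14],[41,13],[43,18],[47,0],[48,14],[50,0]]
[[1,20],[8,8],[18,0],[32,13],[35,14],[41,13],[43,18],[47,0],[48,14],[50,0]]
[[1,20],[8,8],[18,0],[32,13],[35,20],[47,0],[48,14],[50,0]]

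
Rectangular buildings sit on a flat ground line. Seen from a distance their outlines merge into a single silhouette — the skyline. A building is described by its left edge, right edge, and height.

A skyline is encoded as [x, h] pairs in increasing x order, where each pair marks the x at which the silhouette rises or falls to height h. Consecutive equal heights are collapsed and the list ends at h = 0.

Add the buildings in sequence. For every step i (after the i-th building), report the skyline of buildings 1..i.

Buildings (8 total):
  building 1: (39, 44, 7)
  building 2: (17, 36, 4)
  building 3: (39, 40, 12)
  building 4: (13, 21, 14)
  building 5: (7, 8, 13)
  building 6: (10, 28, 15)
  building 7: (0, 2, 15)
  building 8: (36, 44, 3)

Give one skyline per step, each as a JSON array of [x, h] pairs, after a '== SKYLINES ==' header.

== SKYLINES ==
[[39,7],[44,0]]
[[17,4],[36,0],[39,7],[44,0]]
[[17,4],[36,0],[39,12],[40,7],[44,0]]
[[13,14],[21,4],[36,0],[39,12],[40,7],[44,0]]
[[7,13],[8,0],[13,14],[21,4],[36,0],[39,12],[40,7],[44,0]]
[[7,13],[8,0],[10,15],[28,4],[36,0],[39,12],[40,7],[44,0]]
[[0,15],[2,0],[7,13],[8,0],[10,15],[28,4],[36,0],[39,12],[40,7],[44,0]]
[[0,15],[2,0],[7,13],[8,0],[10,15],[28,4],[36,3],[39,12],[40,7],[44,0]]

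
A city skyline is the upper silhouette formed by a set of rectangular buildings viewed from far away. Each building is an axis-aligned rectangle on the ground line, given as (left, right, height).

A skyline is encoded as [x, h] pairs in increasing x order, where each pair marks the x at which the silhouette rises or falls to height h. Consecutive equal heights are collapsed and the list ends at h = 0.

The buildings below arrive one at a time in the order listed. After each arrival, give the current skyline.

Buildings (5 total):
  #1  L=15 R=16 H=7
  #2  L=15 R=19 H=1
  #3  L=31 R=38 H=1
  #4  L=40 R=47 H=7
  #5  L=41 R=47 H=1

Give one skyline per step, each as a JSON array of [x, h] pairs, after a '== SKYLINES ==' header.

== SKYLINES ==
[[15,7],[16,0]]
[[15,7],[16,1],[19,0]]
[[15,7],[16,1],[19,0],[31,1],[38,0]]
[[15,7],[16,1],[19,0],[31,1],[38,0],[40,7],[47,0]]
[[15,7],[16,1],[19,0],[31,1],[38,0],[40,7],[47,0]]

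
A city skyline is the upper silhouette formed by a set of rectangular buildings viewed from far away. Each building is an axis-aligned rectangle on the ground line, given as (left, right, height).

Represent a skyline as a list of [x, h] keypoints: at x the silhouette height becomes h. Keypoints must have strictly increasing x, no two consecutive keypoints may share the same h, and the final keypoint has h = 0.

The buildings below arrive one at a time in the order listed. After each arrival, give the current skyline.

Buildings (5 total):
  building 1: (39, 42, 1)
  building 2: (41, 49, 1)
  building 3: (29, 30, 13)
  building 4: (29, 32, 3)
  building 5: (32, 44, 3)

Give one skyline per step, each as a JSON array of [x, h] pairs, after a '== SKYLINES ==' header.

== SKYLINES ==
[[39,1],[42,0]]
[[39,1],[49,0]]
[[29,13],[30,0],[39,1],[49,0]]
[[29,13],[30,3],[32,0],[39,1],[49,0]]
[[29,13],[30,3],[44,1],[49,0]]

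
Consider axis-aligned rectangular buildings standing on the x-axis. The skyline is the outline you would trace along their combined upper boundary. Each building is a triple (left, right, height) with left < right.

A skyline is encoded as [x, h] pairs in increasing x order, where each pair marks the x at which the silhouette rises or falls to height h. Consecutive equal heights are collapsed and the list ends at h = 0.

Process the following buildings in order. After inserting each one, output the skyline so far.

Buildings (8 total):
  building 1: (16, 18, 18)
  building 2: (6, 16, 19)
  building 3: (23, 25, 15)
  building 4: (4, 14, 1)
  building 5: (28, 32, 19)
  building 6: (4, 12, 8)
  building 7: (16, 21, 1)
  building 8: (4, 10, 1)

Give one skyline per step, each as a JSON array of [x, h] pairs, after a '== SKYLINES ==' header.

== SKYLINES ==
[[16,18],[18,0]]
[[6,19],[16,18],[18,0]]
[[6,19],[16,18],[18,0],[23,15],[25,0]]
[[4,1],[6,19],[16,18],[18,0],[23,15],[25,0]]
[[4,1],[6,19],[16,18],[18,0],[23,15],[25,0],[28,19],[32,0]]
[[4,8],[6,19],[16,18],[18,0],[23,15],[25,0],[28,19],[32,0]]
[[4,8],[6,19],[16,18],[18,1],[21,0],[23,15],[25,0],[28,19],[32,0]]
[[4,8],[6,19],[16,18],[18,1],[21,0],[23,15],[25,0],[28,19],[32,0]]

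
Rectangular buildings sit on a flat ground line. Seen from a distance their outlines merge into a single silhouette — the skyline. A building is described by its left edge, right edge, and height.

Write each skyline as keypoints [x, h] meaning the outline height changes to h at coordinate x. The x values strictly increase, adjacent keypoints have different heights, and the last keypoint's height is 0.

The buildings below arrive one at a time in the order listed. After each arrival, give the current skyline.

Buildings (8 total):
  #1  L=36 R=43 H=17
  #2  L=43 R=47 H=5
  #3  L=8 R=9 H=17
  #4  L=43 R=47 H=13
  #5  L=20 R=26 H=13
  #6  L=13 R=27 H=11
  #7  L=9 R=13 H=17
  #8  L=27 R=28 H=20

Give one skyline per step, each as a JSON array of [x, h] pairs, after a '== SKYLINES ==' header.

== SKYLINES ==
[[36,17],[43,0]]
[[36,17],[43,5],[47,0]]
[[8,17],[9,0],[36,17],[43,5],[47,0]]
[[8,17],[9,0],[36,17],[43,13],[47,0]]
[[8,17],[9,0],[20,13],[26,0],[36,17],[43,13],[47,0]]
[[8,17],[9,0],[13,11],[20,13],[26,11],[27,0],[36,17],[43,13],[47,0]]
[[8,17],[13,11],[20,13],[26,11],[27,0],[36,17],[43,13],[47,0]]
[[8,17],[13,11],[20,13],[26,11],[27,20],[28,0],[36,17],[43,13],[47,0]]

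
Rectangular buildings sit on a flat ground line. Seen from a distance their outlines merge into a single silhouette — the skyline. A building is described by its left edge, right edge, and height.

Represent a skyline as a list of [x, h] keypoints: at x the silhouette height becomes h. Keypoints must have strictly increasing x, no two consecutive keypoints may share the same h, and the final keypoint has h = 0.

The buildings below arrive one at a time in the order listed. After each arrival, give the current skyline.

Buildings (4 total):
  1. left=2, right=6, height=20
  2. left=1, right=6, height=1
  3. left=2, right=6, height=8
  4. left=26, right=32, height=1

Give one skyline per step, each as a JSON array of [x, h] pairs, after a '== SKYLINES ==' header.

== SKYLINES ==
[[2,20],[6,0]]
[[1,1],[2,20],[6,0]]
[[1,1],[2,20],[6,0]]
[[1,1],[2,20],[6,0],[26,1],[32,0]]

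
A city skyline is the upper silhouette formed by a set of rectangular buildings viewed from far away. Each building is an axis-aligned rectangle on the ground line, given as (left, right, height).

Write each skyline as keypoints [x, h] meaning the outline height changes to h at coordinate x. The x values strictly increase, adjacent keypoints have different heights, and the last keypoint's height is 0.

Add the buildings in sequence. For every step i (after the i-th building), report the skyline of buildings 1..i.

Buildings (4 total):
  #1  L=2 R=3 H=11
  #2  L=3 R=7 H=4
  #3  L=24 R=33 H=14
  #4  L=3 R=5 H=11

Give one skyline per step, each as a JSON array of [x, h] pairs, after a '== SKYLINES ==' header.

== SKYLINES ==
[[2,11],[3,0]]
[[2,11],[3,4],[7,0]]
[[2,11],[3,4],[7,0],[24,14],[33,0]]
[[2,11],[5,4],[7,0],[24,14],[33,0]]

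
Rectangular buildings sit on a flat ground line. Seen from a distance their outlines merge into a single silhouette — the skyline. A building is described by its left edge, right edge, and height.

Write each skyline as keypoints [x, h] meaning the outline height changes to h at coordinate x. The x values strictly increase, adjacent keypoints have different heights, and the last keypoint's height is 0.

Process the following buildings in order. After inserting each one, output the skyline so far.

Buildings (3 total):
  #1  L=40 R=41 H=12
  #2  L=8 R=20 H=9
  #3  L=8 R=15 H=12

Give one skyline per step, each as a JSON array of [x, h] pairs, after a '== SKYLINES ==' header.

== SKYLINES ==
[[40,12],[41,0]]
[[8,9],[20,0],[40,12],[41,0]]
[[8,12],[15,9],[20,0],[40,12],[41,0]]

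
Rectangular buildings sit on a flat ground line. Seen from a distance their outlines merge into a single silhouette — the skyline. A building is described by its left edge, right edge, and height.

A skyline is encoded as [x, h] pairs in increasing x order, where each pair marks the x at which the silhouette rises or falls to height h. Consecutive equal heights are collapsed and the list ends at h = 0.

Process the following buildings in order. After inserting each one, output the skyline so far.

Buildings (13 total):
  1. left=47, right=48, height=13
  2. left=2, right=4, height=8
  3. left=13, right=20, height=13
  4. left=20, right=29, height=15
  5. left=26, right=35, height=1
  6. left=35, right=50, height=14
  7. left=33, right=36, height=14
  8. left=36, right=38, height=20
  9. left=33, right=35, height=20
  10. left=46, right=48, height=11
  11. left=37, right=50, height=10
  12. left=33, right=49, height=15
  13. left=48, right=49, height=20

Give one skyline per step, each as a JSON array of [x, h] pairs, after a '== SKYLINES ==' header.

== SKYLINES ==
[[47,13],[48,0]]
[[2,8],[4,0],[47,13],[48,0]]
[[2,8],[4,0],[13,13],[20,0],[47,13],[48,0]]
[[2,8],[4,0],[13,13],[20,15],[29,0],[47,13],[48,0]]
[[2,8],[4,0],[13,13],[20,15],[29,1],[35,0],[47,13],[48,0]]
[[2,8],[4,0],[13,13],[20,15],[29,1],[35,14],[50,0]]
[[2,8],[4,0],[13,13],[20,15],[29,1],[33,14],[50,0]]
[[2,8],[4,0],[13,13],[20,15],[29,1],[33,14],[36,20],[38,14],[50,0]]
[[2,8],[4,0],[13,13],[20,15],[29,1],[33,20],[35,14],[36,20],[38,14],[50,0]]
[[2,8],[4,0],[13,13],[20,15],[29,1],[33,20],[35,14],[36,20],[38,14],[50,0]]
[[2,8],[4,0],[13,13],[20,15],[29,1],[33,20],[35,14],[36,20],[38,14],[50,0]]
[[2,8],[4,0],[13,13],[20,15],[29,1],[33,20],[35,15],[36,20],[38,15],[49,14],[50,0]]
[[2,8],[4,0],[13,13],[20,15],[29,1],[33,20],[35,15],[36,20],[38,15],[48,20],[49,14],[50,0]]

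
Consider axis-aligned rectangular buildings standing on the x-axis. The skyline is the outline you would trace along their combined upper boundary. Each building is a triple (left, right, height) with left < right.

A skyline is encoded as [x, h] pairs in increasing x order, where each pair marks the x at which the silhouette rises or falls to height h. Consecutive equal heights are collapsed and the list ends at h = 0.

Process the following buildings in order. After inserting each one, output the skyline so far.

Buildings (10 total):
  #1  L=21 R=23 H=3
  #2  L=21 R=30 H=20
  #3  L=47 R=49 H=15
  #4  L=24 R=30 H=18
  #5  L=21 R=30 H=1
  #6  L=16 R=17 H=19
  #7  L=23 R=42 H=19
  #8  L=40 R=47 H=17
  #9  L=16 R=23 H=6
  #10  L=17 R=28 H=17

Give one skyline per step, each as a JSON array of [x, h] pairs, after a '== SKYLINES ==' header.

== SKYLINES ==
[[21,3],[23,0]]
[[21,20],[30,0]]
[[21,20],[30,0],[47,15],[49,0]]
[[21,20],[30,0],[47,15],[49,0]]
[[21,20],[30,0],[47,15],[49,0]]
[[16,19],[17,0],[21,20],[30,0],[47,15],[49,0]]
[[16,19],[17,0],[21,20],[30,19],[42,0],[47,15],[49,0]]
[[16,19],[17,0],[21,20],[30,19],[42,17],[47,15],[49,0]]
[[16,19],[17,6],[21,20],[30,19],[42,17],[47,15],[49,0]]
[[16,19],[17,17],[21,20],[30,19],[42,17],[47,15],[49,0]]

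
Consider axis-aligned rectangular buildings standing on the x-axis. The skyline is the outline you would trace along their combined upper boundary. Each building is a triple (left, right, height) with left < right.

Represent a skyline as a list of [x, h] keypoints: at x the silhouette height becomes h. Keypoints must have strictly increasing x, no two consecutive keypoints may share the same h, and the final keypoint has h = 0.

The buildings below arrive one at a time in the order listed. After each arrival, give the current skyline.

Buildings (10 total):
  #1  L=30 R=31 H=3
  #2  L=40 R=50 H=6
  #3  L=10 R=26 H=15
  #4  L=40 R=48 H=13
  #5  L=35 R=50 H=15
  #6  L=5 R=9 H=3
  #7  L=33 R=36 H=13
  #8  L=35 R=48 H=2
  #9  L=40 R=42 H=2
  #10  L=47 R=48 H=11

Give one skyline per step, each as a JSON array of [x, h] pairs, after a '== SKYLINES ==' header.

== SKYLINES ==
[[30,3],[31,0]]
[[30,3],[31,0],[40,6],[50,0]]
[[10,15],[26,0],[30,3],[31,0],[40,6],[50,0]]
[[10,15],[26,0],[30,3],[31,0],[40,13],[48,6],[50,0]]
[[10,15],[26,0],[30,3],[31,0],[35,15],[50,0]]
[[5,3],[9,0],[10,15],[26,0],[30,3],[31,0],[35,15],[50,0]]
[[5,3],[9,0],[10,15],[26,0],[30,3],[31,0],[33,13],[35,15],[50,0]]
[[5,3],[9,0],[10,15],[26,0],[30,3],[31,0],[33,13],[35,15],[50,0]]
[[5,3],[9,0],[10,15],[26,0],[30,3],[31,0],[33,13],[35,15],[50,0]]
[[5,3],[9,0],[10,15],[26,0],[30,3],[31,0],[33,13],[35,15],[50,0]]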